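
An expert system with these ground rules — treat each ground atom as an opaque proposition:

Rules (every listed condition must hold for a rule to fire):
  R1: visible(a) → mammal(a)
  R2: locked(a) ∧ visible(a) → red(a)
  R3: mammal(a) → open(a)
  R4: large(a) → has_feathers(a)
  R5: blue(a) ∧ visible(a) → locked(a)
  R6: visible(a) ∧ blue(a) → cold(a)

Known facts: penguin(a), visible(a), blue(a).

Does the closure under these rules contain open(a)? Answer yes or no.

Round 1 fires R1, R5, R6, giving mammal(a), locked(a), cold(a).
Round 2 fires R2, R3, giving red(a), open(a).
open(a) appears in round 2, so it is derivable.

yes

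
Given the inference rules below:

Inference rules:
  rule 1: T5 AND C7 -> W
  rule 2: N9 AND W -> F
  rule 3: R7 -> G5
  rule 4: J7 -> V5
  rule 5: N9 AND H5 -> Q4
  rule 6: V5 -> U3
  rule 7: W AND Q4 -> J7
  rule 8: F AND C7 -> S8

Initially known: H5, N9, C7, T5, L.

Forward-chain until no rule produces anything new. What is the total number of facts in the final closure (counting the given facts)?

[1] rule 1 [T5 AND C7 -> W]; rule 5 [N9 AND H5 -> Q4]. ⇒ new: W, Q4.
[2] rule 2 [N9 AND W -> F]; rule 7 [W AND Q4 -> J7]. ⇒ new: F, J7.
[3] rule 4 [J7 -> V5]; rule 8 [F AND C7 -> S8]. ⇒ new: V5, S8.
[4] rule 6 [V5 -> U3]. ⇒ new: U3.
Closure: {C7, F, H5, J7, L, N9, Q4, S8, T5, U3, V5, W} — 12 facts.

12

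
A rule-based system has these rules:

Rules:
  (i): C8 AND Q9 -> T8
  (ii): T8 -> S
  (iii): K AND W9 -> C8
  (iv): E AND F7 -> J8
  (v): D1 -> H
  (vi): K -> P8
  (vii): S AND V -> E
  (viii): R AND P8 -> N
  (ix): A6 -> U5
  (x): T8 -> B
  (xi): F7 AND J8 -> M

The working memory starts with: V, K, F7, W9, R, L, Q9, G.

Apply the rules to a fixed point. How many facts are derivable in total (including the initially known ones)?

17

Round 1: (iii) [K AND W9 -> C8]; (vi) [K -> P8]. Adds C8, P8.
Round 2: (i) [C8 AND Q9 -> T8]; (viii) [R AND P8 -> N]. Adds T8, N.
Round 3: (ii) [T8 -> S]; (x) [T8 -> B]. Adds S, B.
Round 4: (vii) [S AND V -> E]. Adds E.
Round 5: (iv) [E AND F7 -> J8]. Adds J8.
Round 6: (xi) [F7 AND J8 -> M]. Adds M.
Closure: {B, C8, E, F7, G, J8, K, L, M, N, P8, Q9, R, S, T8, V, W9} — 17 facts.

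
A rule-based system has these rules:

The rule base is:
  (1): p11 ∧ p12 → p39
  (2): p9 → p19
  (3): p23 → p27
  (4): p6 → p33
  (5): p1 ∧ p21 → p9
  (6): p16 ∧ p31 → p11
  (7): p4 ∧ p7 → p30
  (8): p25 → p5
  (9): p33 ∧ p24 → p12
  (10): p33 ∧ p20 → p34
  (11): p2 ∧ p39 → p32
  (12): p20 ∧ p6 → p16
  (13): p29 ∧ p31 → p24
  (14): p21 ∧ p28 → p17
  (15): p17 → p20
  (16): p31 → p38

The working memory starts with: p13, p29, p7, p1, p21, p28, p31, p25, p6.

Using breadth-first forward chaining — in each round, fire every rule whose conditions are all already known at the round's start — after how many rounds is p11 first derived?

Round 1 — (4), (5), (8), (13), (14), (16), derive p33, p9, p5, p24, p17, p38.
Round 2 — (2), (9), (15), derive p19, p12, p20.
Round 3 — (10), (12), derive p34, p16.
Round 4 — (6), derive p11.
p11 first appears in round 4.

4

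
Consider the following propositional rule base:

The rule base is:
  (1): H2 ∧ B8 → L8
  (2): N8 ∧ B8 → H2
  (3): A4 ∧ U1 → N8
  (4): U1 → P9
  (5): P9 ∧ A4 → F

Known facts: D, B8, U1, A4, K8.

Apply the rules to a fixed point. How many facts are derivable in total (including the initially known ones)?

10

Round 1: (3) [A4 ∧ U1 → N8]; (4) [U1 → P9]. New: N8, P9.
Round 2: (2) [N8 ∧ B8 → H2]; (5) [P9 ∧ A4 → F]. New: H2, F.
Round 3: (1) [H2 ∧ B8 → L8]. New: L8.
Closure: {A4, B8, D, F, H2, K8, L8, N8, P9, U1} — 10 facts.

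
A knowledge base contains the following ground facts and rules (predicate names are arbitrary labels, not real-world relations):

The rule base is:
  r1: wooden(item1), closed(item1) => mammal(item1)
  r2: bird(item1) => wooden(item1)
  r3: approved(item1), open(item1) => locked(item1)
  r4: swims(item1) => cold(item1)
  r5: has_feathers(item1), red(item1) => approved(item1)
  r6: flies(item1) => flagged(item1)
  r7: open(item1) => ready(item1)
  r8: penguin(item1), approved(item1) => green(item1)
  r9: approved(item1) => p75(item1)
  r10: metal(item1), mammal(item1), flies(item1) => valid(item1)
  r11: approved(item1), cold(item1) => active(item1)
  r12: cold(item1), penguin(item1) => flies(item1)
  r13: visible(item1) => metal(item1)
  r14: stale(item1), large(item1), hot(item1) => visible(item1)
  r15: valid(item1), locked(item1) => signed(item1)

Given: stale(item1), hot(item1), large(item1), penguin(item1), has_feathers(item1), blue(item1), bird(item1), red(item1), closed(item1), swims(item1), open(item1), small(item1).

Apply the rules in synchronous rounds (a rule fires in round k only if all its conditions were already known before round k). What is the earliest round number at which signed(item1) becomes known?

4

Round 1 fires r2, r4, r5, r7, r14, giving wooden(item1), cold(item1), approved(item1), ready(item1), visible(item1).
Round 2 fires r1, r3, r8, r9, r11, r12, r13, giving mammal(item1), locked(item1), green(item1), p75(item1), active(item1), flies(item1), metal(item1).
Round 3 fires r6, r10, giving flagged(item1), valid(item1).
Round 4 fires r15, giving signed(item1).
signed(item1) first appears in round 4.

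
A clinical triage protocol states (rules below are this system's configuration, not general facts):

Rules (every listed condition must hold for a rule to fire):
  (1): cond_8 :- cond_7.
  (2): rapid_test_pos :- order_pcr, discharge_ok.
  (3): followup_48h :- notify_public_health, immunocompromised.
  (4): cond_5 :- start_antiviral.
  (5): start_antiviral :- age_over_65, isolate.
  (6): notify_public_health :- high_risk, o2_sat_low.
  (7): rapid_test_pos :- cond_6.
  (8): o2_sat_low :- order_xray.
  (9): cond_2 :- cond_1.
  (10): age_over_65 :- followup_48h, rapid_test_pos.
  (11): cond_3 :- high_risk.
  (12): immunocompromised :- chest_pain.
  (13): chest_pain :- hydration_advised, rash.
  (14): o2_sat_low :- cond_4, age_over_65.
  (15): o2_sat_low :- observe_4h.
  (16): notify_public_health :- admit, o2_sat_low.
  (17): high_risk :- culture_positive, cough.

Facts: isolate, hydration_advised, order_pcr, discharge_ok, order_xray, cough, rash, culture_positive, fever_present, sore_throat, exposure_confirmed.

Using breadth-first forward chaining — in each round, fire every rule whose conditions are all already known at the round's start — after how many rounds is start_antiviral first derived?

5

Round 1 fires (2), (8), (13), (17), giving rapid_test_pos, o2_sat_low, chest_pain, high_risk.
Round 2 fires (6), (11), (12), giving notify_public_health, cond_3, immunocompromised.
Round 3 fires (3), giving followup_48h.
Round 4 fires (10), giving age_over_65.
Round 5 fires (5), giving start_antiviral.
start_antiviral first appears in round 5.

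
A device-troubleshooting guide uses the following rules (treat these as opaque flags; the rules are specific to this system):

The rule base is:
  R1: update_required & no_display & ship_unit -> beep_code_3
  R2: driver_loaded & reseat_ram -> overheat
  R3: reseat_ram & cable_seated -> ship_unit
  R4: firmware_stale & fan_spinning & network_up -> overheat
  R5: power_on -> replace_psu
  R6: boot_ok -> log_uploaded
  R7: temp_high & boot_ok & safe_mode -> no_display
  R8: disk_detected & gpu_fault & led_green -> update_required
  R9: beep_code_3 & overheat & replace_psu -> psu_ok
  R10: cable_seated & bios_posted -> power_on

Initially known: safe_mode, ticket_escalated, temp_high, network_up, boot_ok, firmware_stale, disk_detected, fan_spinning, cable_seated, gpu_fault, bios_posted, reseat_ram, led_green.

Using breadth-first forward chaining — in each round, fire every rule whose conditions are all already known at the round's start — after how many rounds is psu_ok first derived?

Round 1: R3 [reseat_ram & cable_seated -> ship_unit]; R4 [firmware_stale & fan_spinning & network_up -> overheat]; R6 [boot_ok -> log_uploaded]; R7 [temp_high & boot_ok & safe_mode -> no_display]; R8 [disk_detected & gpu_fault & led_green -> update_required]; R10 [cable_seated & bios_posted -> power_on]. New: ship_unit, overheat, log_uploaded, no_display, update_required, power_on.
Round 2: R1 [update_required & no_display & ship_unit -> beep_code_3]; R5 [power_on -> replace_psu]. New: beep_code_3, replace_psu.
Round 3: R9 [beep_code_3 & overheat & replace_psu -> psu_ok]. New: psu_ok.
psu_ok first appears in round 3.

3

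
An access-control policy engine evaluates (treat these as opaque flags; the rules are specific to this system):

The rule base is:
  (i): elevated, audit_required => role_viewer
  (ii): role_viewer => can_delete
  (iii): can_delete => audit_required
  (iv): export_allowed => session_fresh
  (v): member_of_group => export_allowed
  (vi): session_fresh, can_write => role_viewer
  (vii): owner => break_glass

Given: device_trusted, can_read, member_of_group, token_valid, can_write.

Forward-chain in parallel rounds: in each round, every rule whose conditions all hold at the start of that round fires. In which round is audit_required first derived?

[1] (v) [member_of_group => export_allowed]. ⇒ new: export_allowed.
[2] (iv) [export_allowed => session_fresh]. ⇒ new: session_fresh.
[3] (vi) [session_fresh, can_write => role_viewer]. ⇒ new: role_viewer.
[4] (ii) [role_viewer => can_delete]. ⇒ new: can_delete.
[5] (iii) [can_delete => audit_required]. ⇒ new: audit_required.
audit_required first appears in round 5.

5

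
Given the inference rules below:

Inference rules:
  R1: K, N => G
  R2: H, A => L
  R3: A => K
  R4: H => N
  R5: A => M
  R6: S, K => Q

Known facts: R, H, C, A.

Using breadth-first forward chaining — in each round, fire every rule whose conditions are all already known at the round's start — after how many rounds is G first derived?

2

Round 1: R2 [H, A => L]; R3 [A => K]; R4 [H => N]; R5 [A => M]. New: L, K, N, M.
Round 2: R1 [K, N => G]. New: G.
G first appears in round 2.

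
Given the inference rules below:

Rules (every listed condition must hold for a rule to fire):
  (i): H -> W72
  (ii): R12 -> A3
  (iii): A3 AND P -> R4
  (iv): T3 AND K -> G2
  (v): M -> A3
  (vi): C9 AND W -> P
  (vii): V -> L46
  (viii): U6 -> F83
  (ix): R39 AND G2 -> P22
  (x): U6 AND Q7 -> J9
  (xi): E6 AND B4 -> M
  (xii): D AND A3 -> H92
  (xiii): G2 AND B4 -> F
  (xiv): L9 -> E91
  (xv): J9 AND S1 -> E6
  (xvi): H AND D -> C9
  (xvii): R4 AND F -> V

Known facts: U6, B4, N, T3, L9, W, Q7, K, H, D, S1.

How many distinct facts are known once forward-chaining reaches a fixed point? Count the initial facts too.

26

[1] (i) [H -> W72]; (iv) [T3 AND K -> G2]; (viii) [U6 -> F83]; (x) [U6 AND Q7 -> J9]; (xiv) [L9 -> E91]; (xvi) [H AND D -> C9]. ⇒ new: W72, G2, F83, J9, E91, C9.
[2] (vi) [C9 AND W -> P]; (xiii) [G2 AND B4 -> F]; (xv) [J9 AND S1 -> E6]. ⇒ new: P, F, E6.
[3] (xi) [E6 AND B4 -> M]. ⇒ new: M.
[4] (v) [M -> A3]. ⇒ new: A3.
[5] (iii) [A3 AND P -> R4]; (xii) [D AND A3 -> H92]. ⇒ new: R4, H92.
[6] (xvii) [R4 AND F -> V]. ⇒ new: V.
[7] (vii) [V -> L46]. ⇒ new: L46.
Closure: {A3, B4, C9, D, E6, E91, F, F83, G2, H, H92, J9, K, L46, L9, M, N, P, Q7, R4, S1, T3, U6, V, W, W72} — 26 facts.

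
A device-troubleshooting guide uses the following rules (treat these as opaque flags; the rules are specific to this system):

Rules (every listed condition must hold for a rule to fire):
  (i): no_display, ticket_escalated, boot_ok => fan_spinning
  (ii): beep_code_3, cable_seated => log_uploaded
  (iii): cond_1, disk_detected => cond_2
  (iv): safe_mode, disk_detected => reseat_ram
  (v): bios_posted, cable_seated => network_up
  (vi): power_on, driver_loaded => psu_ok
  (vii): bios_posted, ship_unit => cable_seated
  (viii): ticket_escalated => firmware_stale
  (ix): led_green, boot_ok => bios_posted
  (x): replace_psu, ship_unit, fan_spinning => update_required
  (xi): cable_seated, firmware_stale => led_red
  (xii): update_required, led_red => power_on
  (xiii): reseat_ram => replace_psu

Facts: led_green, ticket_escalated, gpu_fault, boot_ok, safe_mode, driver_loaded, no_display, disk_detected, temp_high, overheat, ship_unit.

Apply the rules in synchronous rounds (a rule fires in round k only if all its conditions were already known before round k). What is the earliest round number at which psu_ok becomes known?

Round 1 fires (i), (iv), (viii), (ix), giving fan_spinning, reseat_ram, firmware_stale, bios_posted.
Round 2 fires (vii), (xiii), giving cable_seated, replace_psu.
Round 3 fires (v), (x), (xi), giving network_up, update_required, led_red.
Round 4 fires (xii), giving power_on.
Round 5 fires (vi), giving psu_ok.
psu_ok first appears in round 5.

5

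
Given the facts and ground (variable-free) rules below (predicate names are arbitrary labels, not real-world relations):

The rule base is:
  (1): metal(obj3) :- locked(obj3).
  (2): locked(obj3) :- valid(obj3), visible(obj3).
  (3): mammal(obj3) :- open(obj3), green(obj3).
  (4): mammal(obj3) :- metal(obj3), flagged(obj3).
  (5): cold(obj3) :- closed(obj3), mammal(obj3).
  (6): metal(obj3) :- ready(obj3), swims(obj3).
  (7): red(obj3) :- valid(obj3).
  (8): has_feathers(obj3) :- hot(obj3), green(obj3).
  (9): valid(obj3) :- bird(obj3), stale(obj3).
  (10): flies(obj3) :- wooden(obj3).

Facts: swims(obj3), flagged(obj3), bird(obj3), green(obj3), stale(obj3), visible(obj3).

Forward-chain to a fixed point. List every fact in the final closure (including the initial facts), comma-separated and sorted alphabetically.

Round 1 — (9), derive valid(obj3).
Round 2 — (2), (7), derive locked(obj3), red(obj3).
Round 3 — (1), derive metal(obj3).
Round 4 — (4), derive mammal(obj3).

bird(obj3), flagged(obj3), green(obj3), locked(obj3), mammal(obj3), metal(obj3), red(obj3), stale(obj3), swims(obj3), valid(obj3), visible(obj3)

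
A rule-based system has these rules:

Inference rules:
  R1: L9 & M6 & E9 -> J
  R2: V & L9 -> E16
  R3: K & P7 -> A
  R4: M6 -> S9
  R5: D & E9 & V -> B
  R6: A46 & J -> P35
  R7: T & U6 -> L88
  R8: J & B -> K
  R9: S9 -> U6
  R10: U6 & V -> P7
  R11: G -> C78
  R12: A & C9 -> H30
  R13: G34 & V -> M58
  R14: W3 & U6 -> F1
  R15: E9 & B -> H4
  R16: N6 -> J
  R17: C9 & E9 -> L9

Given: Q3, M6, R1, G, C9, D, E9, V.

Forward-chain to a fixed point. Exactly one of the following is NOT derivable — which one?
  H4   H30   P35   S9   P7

Round 1 fires R4, R5, R11, R17, giving S9, B, C78, L9.
Round 2 fires R1, R2, R9, R15, giving J, E16, U6, H4.
Round 3 fires R8, R10, giving K, P7.
Round 4 fires R3, giving A.
Round 5 fires R12, giving H30.
Derived: P7 (round 3), H30 (round 5), H4 (round 2), S9 (round 1). P35 never appears in any round.

P35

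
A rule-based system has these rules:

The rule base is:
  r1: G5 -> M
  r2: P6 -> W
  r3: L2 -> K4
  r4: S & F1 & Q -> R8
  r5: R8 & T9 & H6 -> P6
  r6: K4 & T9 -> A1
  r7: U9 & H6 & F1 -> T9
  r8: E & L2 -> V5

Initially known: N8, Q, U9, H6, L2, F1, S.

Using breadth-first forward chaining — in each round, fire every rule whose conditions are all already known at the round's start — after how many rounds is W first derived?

[1] r3 [L2 -> K4]; r4 [S & F1 & Q -> R8]; r7 [U9 & H6 & F1 -> T9]. ⇒ new: K4, R8, T9.
[2] r5 [R8 & T9 & H6 -> P6]; r6 [K4 & T9 -> A1]. ⇒ new: P6, A1.
[3] r2 [P6 -> W]. ⇒ new: W.
W first appears in round 3.

3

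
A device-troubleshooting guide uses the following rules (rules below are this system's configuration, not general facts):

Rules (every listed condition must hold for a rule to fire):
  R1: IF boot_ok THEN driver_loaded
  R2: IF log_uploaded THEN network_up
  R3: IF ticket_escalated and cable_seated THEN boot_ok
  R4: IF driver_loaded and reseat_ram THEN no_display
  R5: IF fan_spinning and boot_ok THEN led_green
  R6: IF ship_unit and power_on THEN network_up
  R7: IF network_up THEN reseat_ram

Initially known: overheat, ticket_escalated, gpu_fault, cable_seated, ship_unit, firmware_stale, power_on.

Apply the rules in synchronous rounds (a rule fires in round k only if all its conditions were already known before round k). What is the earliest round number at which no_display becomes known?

[1] R3 [IF ticket_escalated and cable_seated THEN boot_ok]; R6 [IF ship_unit and power_on THEN network_up]. ⇒ new: boot_ok, network_up.
[2] R1 [IF boot_ok THEN driver_loaded]; R7 [IF network_up THEN reseat_ram]. ⇒ new: driver_loaded, reseat_ram.
[3] R4 [IF driver_loaded and reseat_ram THEN no_display]. ⇒ new: no_display.
no_display first appears in round 3.

3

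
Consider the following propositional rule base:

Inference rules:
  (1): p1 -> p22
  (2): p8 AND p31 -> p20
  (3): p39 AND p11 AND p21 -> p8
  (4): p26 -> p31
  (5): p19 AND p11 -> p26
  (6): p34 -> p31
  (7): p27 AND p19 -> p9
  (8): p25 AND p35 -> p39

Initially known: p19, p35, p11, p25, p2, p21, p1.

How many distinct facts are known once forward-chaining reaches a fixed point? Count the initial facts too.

13

Round 1: (1) [p1 -> p22]; (5) [p19 AND p11 -> p26]; (8) [p25 AND p35 -> p39]. Adds p22, p26, p39.
Round 2: (3) [p39 AND p11 AND p21 -> p8]; (4) [p26 -> p31]. Adds p8, p31.
Round 3: (2) [p8 AND p31 -> p20]. Adds p20.
Closure: {p1, p11, p19, p2, p20, p21, p22, p25, p26, p31, p35, p39, p8} — 13 facts.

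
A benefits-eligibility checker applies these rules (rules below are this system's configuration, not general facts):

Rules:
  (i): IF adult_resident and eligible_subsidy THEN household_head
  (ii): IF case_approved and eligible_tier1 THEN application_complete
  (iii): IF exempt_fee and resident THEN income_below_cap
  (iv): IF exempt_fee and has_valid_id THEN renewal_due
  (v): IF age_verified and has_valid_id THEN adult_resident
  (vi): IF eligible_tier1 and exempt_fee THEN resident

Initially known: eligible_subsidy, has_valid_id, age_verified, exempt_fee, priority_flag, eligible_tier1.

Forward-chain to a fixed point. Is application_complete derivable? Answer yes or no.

Round 1 — (iv), (v), (vi), derive renewal_due, adult_resident, resident.
Round 2 — (i), (iii), derive household_head, income_below_cap.
Fixed point reached. application_complete is concluded only by (ii); (ii) needs case_approved (never derived).

no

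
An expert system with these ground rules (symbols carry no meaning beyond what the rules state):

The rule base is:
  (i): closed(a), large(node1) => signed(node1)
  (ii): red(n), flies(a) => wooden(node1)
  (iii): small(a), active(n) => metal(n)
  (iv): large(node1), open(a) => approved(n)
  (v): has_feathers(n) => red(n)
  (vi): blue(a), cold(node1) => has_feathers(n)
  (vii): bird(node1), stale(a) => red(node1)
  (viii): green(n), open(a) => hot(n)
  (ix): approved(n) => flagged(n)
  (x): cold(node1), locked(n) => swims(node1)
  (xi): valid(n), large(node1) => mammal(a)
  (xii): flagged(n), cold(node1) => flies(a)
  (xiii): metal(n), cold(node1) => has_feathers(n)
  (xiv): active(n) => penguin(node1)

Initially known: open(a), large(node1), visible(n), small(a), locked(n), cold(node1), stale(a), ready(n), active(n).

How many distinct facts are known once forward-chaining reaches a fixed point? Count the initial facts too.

18

[1] (iii) [small(a), active(n) => metal(n)]; (iv) [large(node1), open(a) => approved(n)]; (x) [cold(node1), locked(n) => swims(node1)]; (xiv) [active(n) => penguin(node1)]. ⇒ new: metal(n), approved(n), swims(node1), penguin(node1).
[2] (ix) [approved(n) => flagged(n)]; (xiii) [metal(n), cold(node1) => has_feathers(n)]. ⇒ new: flagged(n), has_feathers(n).
[3] (v) [has_feathers(n) => red(n)]; (xii) [flagged(n), cold(node1) => flies(a)]. ⇒ new: red(n), flies(a).
[4] (ii) [red(n), flies(a) => wooden(node1)]. ⇒ new: wooden(node1).
Closure: {active(n), approved(n), cold(node1), flagged(n), flies(a), has_feathers(n), large(node1), locked(n), metal(n), open(a), penguin(node1), ready(n), red(n), small(a), stale(a), swims(node1), visible(n), wooden(node1)} — 18 facts.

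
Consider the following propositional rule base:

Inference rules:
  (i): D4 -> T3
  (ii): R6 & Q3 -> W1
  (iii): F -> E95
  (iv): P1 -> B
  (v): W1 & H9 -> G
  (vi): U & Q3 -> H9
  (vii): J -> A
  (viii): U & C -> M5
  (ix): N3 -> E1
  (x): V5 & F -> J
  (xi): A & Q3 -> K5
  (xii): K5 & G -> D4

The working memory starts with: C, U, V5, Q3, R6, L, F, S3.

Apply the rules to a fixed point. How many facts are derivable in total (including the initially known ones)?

Round 1 — (ii), (iii), (vi), (viii), (x), derive W1, E95, H9, M5, J.
Round 2 — (v), (vii), derive G, A.
Round 3 — (xi), derive K5.
Round 4 — (xii), derive D4.
Round 5 — (i), derive T3.
Closure: {A, C, D4, E95, F, G, H9, J, K5, L, M5, Q3, R6, S3, T3, U, V5, W1} — 18 facts.

18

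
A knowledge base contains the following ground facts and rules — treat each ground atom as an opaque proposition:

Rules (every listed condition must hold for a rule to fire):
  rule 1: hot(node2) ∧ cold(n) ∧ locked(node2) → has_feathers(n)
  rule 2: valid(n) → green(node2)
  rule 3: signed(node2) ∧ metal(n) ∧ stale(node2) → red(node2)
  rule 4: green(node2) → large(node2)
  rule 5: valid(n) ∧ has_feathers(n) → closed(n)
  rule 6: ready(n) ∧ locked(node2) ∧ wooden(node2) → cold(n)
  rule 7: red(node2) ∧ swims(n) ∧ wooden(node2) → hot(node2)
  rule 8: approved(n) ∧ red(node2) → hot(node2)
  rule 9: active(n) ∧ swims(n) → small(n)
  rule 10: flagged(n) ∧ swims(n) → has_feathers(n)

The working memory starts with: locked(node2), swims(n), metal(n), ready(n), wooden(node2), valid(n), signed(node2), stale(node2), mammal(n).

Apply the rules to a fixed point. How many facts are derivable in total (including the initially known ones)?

Round 1: rule 2 [valid(n) → green(node2)]; rule 3 [signed(node2) ∧ metal(n) ∧ stale(node2) → red(node2)]; rule 6 [ready(n) ∧ locked(node2) ∧ wooden(node2) → cold(n)]. New: green(node2), red(node2), cold(n).
Round 2: rule 4 [green(node2) → large(node2)]; rule 7 [red(node2) ∧ swims(n) ∧ wooden(node2) → hot(node2)]. New: large(node2), hot(node2).
Round 3: rule 1 [hot(node2) ∧ cold(n) ∧ locked(node2) → has_feathers(n)]. New: has_feathers(n).
Round 4: rule 5 [valid(n) ∧ has_feathers(n) → closed(n)]. New: closed(n).
Closure: {closed(n), cold(n), green(node2), has_feathers(n), hot(node2), large(node2), locked(node2), mammal(n), metal(n), ready(n), red(node2), signed(node2), stale(node2), swims(n), valid(n), wooden(node2)} — 16 facts.

16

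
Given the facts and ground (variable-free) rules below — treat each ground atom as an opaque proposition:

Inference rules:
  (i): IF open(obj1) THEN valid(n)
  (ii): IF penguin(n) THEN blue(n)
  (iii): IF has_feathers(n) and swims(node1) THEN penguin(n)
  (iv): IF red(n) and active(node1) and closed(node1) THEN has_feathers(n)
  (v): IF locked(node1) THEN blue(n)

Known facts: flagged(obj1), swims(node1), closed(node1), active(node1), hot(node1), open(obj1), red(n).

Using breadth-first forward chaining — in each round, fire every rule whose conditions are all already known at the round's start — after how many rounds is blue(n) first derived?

3

[1] (i) [IF open(obj1) THEN valid(n)]; (iv) [IF red(n) and active(node1) and closed(node1) THEN has_feathers(n)]. ⇒ new: valid(n), has_feathers(n).
[2] (iii) [IF has_feathers(n) and swims(node1) THEN penguin(n)]. ⇒ new: penguin(n).
[3] (ii) [IF penguin(n) THEN blue(n)]. ⇒ new: blue(n).
blue(n) first appears in round 3.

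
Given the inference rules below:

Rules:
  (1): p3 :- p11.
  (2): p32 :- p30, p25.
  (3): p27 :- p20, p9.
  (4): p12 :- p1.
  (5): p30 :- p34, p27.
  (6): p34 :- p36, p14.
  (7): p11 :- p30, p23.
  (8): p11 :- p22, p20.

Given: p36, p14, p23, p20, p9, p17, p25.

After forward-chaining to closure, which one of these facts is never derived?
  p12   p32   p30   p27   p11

p12

Round 1 — (3), (6), derive p27, p34.
Round 2 — (5), derive p30.
Round 3 — (2), (7), derive p32, p11.
Round 4 — (1), derive p3.
Derived: p11 (round 3), p30 (round 2), p27 (round 1), p32 (round 3). p12 never appears in any round.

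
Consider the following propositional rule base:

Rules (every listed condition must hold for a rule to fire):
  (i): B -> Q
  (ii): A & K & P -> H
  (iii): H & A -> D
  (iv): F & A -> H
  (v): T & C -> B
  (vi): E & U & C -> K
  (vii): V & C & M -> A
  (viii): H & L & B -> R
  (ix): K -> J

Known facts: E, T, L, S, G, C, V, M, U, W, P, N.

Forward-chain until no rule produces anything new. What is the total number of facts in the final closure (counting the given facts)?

Round 1 fires (v), (vi), (vii), giving B, K, A.
Round 2 fires (i), (ii), (ix), giving Q, H, J.
Round 3 fires (iii), (viii), giving D, R.
Closure: {A, B, C, D, E, G, H, J, K, L, M, N, P, Q, R, S, T, U, V, W} — 20 facts.

20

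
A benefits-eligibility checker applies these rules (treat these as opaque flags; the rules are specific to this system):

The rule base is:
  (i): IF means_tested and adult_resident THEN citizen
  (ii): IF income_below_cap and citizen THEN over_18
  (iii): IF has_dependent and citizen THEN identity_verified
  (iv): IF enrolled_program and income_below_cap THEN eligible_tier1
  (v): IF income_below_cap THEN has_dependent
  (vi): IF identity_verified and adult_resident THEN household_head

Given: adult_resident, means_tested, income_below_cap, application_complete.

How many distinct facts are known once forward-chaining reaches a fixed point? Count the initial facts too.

[1] (i) [IF means_tested and adult_resident THEN citizen]; (v) [IF income_below_cap THEN has_dependent]. ⇒ new: citizen, has_dependent.
[2] (ii) [IF income_below_cap and citizen THEN over_18]; (iii) [IF has_dependent and citizen THEN identity_verified]. ⇒ new: over_18, identity_verified.
[3] (vi) [IF identity_verified and adult_resident THEN household_head]. ⇒ new: household_head.
Closure: {adult_resident, application_complete, citizen, has_dependent, household_head, identity_verified, income_below_cap, means_tested, over_18} — 9 facts.

9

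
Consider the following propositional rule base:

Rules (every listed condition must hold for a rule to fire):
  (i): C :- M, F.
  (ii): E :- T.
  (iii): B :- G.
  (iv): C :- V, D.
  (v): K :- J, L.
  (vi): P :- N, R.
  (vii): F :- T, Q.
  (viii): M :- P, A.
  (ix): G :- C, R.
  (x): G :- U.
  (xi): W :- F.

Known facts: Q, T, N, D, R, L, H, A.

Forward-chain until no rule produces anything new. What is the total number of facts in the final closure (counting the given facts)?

16

Round 1: (ii) [E :- T.]; (vi) [P :- N, R.]; (vii) [F :- T, Q.]. Adds E, P, F.
Round 2: (viii) [M :- P, A.]; (xi) [W :- F.]. Adds M, W.
Round 3: (i) [C :- M, F.]. Adds C.
Round 4: (ix) [G :- C, R.]. Adds G.
Round 5: (iii) [B :- G.]. Adds B.
Closure: {A, B, C, D, E, F, G, H, L, M, N, P, Q, R, T, W} — 16 facts.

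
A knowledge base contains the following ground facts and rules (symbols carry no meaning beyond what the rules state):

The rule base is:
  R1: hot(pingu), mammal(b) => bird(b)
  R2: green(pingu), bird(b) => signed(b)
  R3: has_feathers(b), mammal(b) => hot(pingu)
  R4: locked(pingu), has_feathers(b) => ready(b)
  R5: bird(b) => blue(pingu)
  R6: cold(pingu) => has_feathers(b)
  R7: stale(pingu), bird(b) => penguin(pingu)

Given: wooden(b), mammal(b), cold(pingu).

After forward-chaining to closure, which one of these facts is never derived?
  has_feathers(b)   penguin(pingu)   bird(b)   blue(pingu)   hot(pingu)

[1] R6 [cold(pingu) => has_feathers(b)]. ⇒ new: has_feathers(b).
[2] R3 [has_feathers(b), mammal(b) => hot(pingu)]. ⇒ new: hot(pingu).
[3] R1 [hot(pingu), mammal(b) => bird(b)]. ⇒ new: bird(b).
[4] R5 [bird(b) => blue(pingu)]. ⇒ new: blue(pingu).
Derived: blue(pingu) (round 4), bird(b) (round 3), has_feathers(b) (round 1), hot(pingu) (round 2). penguin(pingu) never appears in any round.

penguin(pingu)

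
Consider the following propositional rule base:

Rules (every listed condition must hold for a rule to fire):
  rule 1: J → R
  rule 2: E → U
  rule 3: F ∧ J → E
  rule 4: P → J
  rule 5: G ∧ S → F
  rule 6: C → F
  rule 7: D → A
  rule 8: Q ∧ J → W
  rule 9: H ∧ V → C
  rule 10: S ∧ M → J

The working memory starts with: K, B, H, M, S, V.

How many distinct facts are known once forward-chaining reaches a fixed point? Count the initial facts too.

Round 1 — rule 9, rule 10, derive C, J.
Round 2 — rule 1, rule 6, derive R, F.
Round 3 — rule 3, derive E.
Round 4 — rule 2, derive U.
Closure: {B, C, E, F, H, J, K, M, R, S, U, V} — 12 facts.

12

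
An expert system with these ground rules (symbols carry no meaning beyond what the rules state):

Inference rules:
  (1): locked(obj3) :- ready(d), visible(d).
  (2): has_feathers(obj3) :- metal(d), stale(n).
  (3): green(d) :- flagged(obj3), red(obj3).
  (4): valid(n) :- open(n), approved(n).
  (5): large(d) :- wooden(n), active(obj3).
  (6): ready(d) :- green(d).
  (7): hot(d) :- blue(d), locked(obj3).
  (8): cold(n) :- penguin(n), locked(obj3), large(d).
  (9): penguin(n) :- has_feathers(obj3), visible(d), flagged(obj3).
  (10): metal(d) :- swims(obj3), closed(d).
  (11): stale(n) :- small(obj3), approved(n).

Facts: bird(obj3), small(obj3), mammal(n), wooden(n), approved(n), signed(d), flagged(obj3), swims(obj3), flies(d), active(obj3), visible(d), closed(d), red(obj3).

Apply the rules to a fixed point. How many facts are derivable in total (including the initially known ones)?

Round 1 fires (3), (5), (10), (11), giving green(d), large(d), metal(d), stale(n).
Round 2 fires (2), (6), giving has_feathers(obj3), ready(d).
Round 3 fires (1), (9), giving locked(obj3), penguin(n).
Round 4 fires (8), giving cold(n).
Closure: {active(obj3), approved(n), bird(obj3), closed(d), cold(n), flagged(obj3), flies(d), green(d), has_feathers(obj3), large(d), locked(obj3), mammal(n), metal(d), penguin(n), ready(d), red(obj3), signed(d), small(obj3), stale(n), swims(obj3), visible(d), wooden(n)} — 22 facts.

22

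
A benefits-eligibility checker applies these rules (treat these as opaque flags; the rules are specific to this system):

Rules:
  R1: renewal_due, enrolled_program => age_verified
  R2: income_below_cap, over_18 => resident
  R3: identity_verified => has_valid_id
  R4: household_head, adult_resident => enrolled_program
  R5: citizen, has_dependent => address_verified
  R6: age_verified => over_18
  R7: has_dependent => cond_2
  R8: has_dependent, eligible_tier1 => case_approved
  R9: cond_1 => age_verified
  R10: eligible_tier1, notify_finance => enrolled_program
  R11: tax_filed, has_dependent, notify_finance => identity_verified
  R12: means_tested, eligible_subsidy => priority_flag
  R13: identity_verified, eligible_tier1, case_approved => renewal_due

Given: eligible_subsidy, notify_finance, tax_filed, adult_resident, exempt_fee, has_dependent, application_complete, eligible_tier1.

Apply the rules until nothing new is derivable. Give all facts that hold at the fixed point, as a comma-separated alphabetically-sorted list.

adult_resident, age_verified, application_complete, case_approved, cond_2, eligible_subsidy, eligible_tier1, enrolled_program, exempt_fee, has_dependent, has_valid_id, identity_verified, notify_finance, over_18, renewal_due, tax_filed

Round 1: R7 [has_dependent => cond_2]; R8 [has_dependent, eligible_tier1 => case_approved]; R10 [eligible_tier1, notify_finance => enrolled_program]; R11 [tax_filed, has_dependent, notify_finance => identity_verified]. Adds cond_2, case_approved, enrolled_program, identity_verified.
Round 2: R3 [identity_verified => has_valid_id]; R13 [identity_verified, eligible_tier1, case_approved => renewal_due]. Adds has_valid_id, renewal_due.
Round 3: R1 [renewal_due, enrolled_program => age_verified]. Adds age_verified.
Round 4: R6 [age_verified => over_18]. Adds over_18.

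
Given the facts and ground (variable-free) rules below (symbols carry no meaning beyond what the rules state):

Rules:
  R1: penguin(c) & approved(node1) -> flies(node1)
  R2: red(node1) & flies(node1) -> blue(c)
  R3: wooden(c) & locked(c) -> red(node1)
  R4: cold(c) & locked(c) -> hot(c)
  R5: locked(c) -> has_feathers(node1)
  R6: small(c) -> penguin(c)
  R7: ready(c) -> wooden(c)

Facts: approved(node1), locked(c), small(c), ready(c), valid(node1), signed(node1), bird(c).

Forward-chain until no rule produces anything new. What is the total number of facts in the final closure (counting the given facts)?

13

Round 1: R5 [locked(c) -> has_feathers(node1)]; R6 [small(c) -> penguin(c)]; R7 [ready(c) -> wooden(c)]. Adds has_feathers(node1), penguin(c), wooden(c).
Round 2: R1 [penguin(c) & approved(node1) -> flies(node1)]; R3 [wooden(c) & locked(c) -> red(node1)]. Adds flies(node1), red(node1).
Round 3: R2 [red(node1) & flies(node1) -> blue(c)]. Adds blue(c).
Closure: {approved(node1), bird(c), blue(c), flies(node1), has_feathers(node1), locked(c), penguin(c), ready(c), red(node1), signed(node1), small(c), valid(node1), wooden(c)} — 13 facts.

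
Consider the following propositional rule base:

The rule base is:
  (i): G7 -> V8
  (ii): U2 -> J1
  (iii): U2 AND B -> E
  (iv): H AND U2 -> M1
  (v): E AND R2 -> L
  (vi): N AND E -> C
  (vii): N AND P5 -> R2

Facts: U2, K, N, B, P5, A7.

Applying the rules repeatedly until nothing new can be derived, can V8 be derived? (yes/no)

[1] (ii) [U2 -> J1]; (iii) [U2 AND B -> E]; (vii) [N AND P5 -> R2]. ⇒ new: J1, E, R2.
[2] (v) [E AND R2 -> L]; (vi) [N AND E -> C]. ⇒ new: L, C.
Fixed point reached. V8 is concluded only by (i); (i) needs G7 (never derived).

no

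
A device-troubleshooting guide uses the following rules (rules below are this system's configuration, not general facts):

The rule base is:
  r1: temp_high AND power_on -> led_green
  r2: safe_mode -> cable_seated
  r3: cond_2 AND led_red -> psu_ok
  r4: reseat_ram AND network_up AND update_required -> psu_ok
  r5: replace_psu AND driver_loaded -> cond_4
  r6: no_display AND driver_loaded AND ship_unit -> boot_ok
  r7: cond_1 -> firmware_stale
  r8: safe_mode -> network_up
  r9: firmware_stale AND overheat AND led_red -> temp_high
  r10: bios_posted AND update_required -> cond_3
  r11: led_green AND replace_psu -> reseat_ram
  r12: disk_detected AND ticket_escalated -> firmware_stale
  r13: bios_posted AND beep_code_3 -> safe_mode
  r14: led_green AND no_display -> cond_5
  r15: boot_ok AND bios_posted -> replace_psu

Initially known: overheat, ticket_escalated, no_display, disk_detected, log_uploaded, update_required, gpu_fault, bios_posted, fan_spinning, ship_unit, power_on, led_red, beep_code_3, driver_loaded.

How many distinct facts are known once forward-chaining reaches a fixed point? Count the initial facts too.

[1] r6 [no_display AND driver_loaded AND ship_unit -> boot_ok]; r10 [bios_posted AND update_required -> cond_3]; r12 [disk_detected AND ticket_escalated -> firmware_stale]; r13 [bios_posted AND beep_code_3 -> safe_mode]. ⇒ new: boot_ok, cond_3, firmware_stale, safe_mode.
[2] r2 [safe_mode -> cable_seated]; r8 [safe_mode -> network_up]; r9 [firmware_stale AND overheat AND led_red -> temp_high]; r15 [boot_ok AND bios_posted -> replace_psu]. ⇒ new: cable_seated, network_up, temp_high, replace_psu.
[3] r1 [temp_high AND power_on -> led_green]; r5 [replace_psu AND driver_loaded -> cond_4]. ⇒ new: led_green, cond_4.
[4] r11 [led_green AND replace_psu -> reseat_ram]; r14 [led_green AND no_display -> cond_5]. ⇒ new: reseat_ram, cond_5.
[5] r4 [reseat_ram AND network_up AND update_required -> psu_ok]. ⇒ new: psu_ok.
Closure: {beep_code_3, bios_posted, boot_ok, cable_seated, cond_3, cond_4, cond_5, disk_detected, driver_loaded, fan_spinning, firmware_stale, gpu_fault, led_green, led_red, log_uploaded, network_up, no_display, overheat, power_on, psu_ok, replace_psu, reseat_ram, safe_mode, ship_unit, temp_high, ticket_escalated, update_required} — 27 facts.

27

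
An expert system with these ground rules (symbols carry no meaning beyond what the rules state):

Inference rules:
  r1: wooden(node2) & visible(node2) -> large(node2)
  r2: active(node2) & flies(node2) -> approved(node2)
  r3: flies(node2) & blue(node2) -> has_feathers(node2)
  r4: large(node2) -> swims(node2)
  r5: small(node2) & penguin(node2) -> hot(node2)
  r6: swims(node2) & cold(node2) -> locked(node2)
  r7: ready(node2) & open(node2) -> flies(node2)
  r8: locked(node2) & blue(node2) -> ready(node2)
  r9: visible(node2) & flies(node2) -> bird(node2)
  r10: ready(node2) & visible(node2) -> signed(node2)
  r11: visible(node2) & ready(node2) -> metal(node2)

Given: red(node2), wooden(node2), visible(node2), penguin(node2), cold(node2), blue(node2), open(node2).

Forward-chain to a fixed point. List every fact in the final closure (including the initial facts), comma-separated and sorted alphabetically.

Round 1: r1 [wooden(node2) & visible(node2) -> large(node2)]. New: large(node2).
Round 2: r4 [large(node2) -> swims(node2)]. New: swims(node2).
Round 3: r6 [swims(node2) & cold(node2) -> locked(node2)]. New: locked(node2).
Round 4: r8 [locked(node2) & blue(node2) -> ready(node2)]. New: ready(node2).
Round 5: r7 [ready(node2) & open(node2) -> flies(node2)]; r10 [ready(node2) & visible(node2) -> signed(node2)]; r11 [visible(node2) & ready(node2) -> metal(node2)]. New: flies(node2), signed(node2), metal(node2).
Round 6: r3 [flies(node2) & blue(node2) -> has_feathers(node2)]; r9 [visible(node2) & flies(node2) -> bird(node2)]. New: has_feathers(node2), bird(node2).

bird(node2), blue(node2), cold(node2), flies(node2), has_feathers(node2), large(node2), locked(node2), metal(node2), open(node2), penguin(node2), ready(node2), red(node2), signed(node2), swims(node2), visible(node2), wooden(node2)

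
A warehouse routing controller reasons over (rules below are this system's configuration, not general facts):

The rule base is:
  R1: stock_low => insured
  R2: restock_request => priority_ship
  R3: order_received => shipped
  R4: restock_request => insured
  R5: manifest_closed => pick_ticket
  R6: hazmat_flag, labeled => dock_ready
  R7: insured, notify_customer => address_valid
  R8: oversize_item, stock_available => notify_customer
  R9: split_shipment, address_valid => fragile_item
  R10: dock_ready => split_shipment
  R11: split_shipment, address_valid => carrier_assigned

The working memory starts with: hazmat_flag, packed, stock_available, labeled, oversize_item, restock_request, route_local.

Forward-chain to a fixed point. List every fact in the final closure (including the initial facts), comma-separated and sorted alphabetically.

Round 1 — R2, R4, R6, R8, derive priority_ship, insured, dock_ready, notify_customer.
Round 2 — R7, R10, derive address_valid, split_shipment.
Round 3 — R9, R11, derive fragile_item, carrier_assigned.

address_valid, carrier_assigned, dock_ready, fragile_item, hazmat_flag, insured, labeled, notify_customer, oversize_item, packed, priority_ship, restock_request, route_local, split_shipment, stock_available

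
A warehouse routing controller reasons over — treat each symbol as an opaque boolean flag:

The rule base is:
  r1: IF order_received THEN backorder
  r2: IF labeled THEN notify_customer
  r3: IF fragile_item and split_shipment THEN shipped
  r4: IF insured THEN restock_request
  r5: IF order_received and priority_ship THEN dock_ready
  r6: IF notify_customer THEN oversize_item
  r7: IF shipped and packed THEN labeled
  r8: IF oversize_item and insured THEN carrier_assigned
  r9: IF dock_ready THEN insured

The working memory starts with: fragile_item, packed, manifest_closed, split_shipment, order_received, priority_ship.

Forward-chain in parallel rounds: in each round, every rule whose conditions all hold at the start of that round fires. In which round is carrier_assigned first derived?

Round 1: r1 [IF order_received THEN backorder]; r3 [IF fragile_item and split_shipment THEN shipped]; r5 [IF order_received and priority_ship THEN dock_ready]. New: backorder, shipped, dock_ready.
Round 2: r7 [IF shipped and packed THEN labeled]; r9 [IF dock_ready THEN insured]. New: labeled, insured.
Round 3: r2 [IF labeled THEN notify_customer]; r4 [IF insured THEN restock_request]. New: notify_customer, restock_request.
Round 4: r6 [IF notify_customer THEN oversize_item]. New: oversize_item.
Round 5: r8 [IF oversize_item and insured THEN carrier_assigned]. New: carrier_assigned.
carrier_assigned first appears in round 5.

5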